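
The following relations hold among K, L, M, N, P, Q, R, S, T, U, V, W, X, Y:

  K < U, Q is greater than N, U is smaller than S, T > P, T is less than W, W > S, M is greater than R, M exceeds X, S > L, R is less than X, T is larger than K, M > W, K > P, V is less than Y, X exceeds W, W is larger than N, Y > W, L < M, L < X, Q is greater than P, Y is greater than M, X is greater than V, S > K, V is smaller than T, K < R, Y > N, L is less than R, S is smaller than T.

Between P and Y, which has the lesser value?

P

Link the given pairs in sequence: P < K; K < U; U < S; S < T; T < W; W < X; X < M; M < Y.
Chaining these gives P < K < U < S < T < W < X < M < Y.
So P < Y; P is the smaller of the two.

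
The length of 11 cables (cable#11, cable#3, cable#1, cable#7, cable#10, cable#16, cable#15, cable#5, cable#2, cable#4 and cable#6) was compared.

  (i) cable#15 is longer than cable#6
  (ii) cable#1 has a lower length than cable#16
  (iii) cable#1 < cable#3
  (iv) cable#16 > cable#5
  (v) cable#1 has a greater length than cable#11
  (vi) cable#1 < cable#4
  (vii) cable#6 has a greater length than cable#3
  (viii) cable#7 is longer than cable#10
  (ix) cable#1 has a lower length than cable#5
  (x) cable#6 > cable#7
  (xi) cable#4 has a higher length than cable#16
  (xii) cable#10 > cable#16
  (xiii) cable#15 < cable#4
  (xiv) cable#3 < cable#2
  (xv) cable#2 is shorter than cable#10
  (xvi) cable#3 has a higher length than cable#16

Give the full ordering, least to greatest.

cable#11 < cable#1 < cable#5 < cable#16 < cable#3 < cable#2 < cable#10 < cable#7 < cable#6 < cable#15 < cable#4

The consecutive links are each given: cable#11 < cable#1; cable#1 < cable#5; cable#5 < cable#16; cable#16 < cable#3; cable#3 < cable#2; cable#2 < cable#10; cable#10 < cable#7; cable#7 < cable#6; cable#6 < cable#15; cable#15 < cable#4.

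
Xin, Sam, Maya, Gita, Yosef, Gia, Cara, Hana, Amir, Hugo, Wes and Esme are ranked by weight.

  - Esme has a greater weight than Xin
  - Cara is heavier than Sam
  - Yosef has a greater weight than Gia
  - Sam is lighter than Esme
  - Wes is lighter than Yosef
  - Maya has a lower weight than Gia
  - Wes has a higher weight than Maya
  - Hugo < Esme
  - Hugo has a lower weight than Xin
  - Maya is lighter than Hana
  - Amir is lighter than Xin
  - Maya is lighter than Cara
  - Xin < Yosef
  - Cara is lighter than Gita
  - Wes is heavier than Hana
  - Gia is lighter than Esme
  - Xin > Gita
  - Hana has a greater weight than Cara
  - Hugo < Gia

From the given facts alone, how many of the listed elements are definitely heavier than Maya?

8

The elements the relations force above Maya are Cara, Hana, Gita, Wes, Gia, Xin, Yosef, Esme — no chain reaches any other.
That is 8.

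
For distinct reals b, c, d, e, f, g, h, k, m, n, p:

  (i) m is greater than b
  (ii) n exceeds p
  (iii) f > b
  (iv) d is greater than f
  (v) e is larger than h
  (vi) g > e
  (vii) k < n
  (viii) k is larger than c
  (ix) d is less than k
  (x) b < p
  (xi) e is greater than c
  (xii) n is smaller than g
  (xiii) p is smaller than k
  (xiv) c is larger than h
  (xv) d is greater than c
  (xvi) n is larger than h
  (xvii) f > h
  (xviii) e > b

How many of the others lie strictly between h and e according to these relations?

Chaining upward from h reaches: c, f, d, k, n, g.
Chaining downward from e reaches: b, c.
Strictly between h and e are those in both lists: c — 1 element.

1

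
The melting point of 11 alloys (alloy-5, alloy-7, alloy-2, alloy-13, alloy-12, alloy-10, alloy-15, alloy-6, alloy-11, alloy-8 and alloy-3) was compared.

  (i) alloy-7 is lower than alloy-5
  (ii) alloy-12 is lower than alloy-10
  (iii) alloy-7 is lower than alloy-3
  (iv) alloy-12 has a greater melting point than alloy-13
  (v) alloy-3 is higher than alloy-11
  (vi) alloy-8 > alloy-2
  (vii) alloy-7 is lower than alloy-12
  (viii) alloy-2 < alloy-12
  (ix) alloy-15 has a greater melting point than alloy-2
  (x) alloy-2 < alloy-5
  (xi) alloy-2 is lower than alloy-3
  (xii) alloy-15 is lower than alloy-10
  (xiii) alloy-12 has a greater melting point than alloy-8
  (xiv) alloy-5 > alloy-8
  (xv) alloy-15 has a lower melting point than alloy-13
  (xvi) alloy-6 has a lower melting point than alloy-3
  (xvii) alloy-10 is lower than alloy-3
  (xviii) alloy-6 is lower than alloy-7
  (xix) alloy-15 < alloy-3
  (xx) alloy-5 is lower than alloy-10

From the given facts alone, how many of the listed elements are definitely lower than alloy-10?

8

The elements the relations force below alloy-10 are alloy-6, alloy-2, alloy-15, alloy-7, alloy-8, alloy-5, alloy-13, alloy-12 — no chain reaches any other.
That is 8.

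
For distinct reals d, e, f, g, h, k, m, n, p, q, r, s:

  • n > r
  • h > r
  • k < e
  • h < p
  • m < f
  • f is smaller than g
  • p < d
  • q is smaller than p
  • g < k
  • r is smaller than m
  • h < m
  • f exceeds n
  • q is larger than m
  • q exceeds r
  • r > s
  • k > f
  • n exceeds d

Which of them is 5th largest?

n

Piecing the relations together gives one ordering: s < r < h < m < q < p < d < n < f < g < k < e.
Counting 5 from the largest end gives n.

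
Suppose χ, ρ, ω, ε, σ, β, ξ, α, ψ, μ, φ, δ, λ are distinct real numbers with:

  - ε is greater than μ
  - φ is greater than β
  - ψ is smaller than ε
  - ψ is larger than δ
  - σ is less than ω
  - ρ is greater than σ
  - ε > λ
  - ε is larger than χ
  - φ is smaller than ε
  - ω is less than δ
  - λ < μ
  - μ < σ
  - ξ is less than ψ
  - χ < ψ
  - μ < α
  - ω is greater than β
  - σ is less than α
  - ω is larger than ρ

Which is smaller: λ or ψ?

λ

Chaining the given relations: λ < μ < σ < ρ < ω < δ < ψ.
So λ < ψ; λ is the smaller of the two.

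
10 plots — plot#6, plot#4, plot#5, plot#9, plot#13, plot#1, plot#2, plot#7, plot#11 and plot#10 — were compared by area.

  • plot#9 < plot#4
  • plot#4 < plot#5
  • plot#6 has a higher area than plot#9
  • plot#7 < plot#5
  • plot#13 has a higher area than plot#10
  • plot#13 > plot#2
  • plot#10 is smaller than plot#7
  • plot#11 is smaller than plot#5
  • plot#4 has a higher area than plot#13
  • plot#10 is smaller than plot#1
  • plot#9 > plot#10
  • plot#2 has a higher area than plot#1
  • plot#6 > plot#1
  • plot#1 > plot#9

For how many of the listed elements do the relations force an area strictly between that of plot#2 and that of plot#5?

2

The relations place plot#2 below plot#5. An element lies strictly between them when it is forced above plot#2 and also forced below plot#5.
Above plot#2: {plot#13, plot#4}. Below plot#5: {plot#10, plot#9, plot#1, plot#13, plot#4, plot#11, plot#7}.
Intersection: {plot#13, plot#4} — 2.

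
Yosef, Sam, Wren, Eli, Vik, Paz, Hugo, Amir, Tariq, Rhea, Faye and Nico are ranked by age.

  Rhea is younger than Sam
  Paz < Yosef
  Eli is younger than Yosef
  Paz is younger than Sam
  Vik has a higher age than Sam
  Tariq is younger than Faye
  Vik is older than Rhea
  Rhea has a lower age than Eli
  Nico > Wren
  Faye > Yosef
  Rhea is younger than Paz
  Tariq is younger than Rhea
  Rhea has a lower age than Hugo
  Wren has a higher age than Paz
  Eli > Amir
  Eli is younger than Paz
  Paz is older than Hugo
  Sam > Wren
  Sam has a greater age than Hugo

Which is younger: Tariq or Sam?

Tariq

Tariq < Rhea and Rhea < Hugo give Tariq < Hugo.
Then Hugo < Paz extends the chain to Paz.
Then Paz < Wren extends the chain to Wren.
Then Wren < Sam extends the chain to Sam.
So Tariq < Sam; Tariq is the younger of the two.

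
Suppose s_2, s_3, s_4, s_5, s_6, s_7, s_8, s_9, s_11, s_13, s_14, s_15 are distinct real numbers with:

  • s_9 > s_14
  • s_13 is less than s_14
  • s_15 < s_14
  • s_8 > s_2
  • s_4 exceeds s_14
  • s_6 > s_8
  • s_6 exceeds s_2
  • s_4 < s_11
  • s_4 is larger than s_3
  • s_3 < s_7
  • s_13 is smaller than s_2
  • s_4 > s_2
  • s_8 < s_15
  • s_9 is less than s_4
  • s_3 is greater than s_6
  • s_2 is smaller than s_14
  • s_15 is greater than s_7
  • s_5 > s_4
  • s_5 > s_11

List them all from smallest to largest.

s_13 < s_2 < s_8 < s_6 < s_3 < s_7 < s_15 < s_14 < s_9 < s_4 < s_11 < s_5

Nothing is placed below s_13, so it is least; from there s_13 < s_2; s_2 < s_8; s_8 < s_6; s_6 < s_3; s_3 < s_7; s_7 < s_15; s_15 < s_14; s_14 < s_9; s_9 < s_4; s_4 < s_11; s_11 < s_5, each given directly.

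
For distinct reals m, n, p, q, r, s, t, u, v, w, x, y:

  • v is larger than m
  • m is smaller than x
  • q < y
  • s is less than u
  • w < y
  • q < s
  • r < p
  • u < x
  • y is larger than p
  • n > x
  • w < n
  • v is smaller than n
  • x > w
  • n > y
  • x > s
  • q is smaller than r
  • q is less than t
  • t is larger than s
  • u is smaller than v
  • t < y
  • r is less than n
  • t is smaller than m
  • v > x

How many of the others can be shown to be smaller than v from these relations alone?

From v the given relations immediately reach u, m, x.
From those, w, s, t — 6 in total.
From those, q — 7 in total.
No other element is forced below v by the given relations, so the count is 7.

7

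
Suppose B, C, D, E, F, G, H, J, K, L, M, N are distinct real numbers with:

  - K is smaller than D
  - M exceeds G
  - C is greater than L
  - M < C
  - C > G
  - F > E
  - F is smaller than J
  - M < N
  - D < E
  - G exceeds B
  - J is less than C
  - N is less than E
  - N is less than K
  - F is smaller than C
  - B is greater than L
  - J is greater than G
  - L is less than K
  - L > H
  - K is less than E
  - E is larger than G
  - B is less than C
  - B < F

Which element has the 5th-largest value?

D

The consecutive relations fix a unique order: H < L < B < G < M < N < K < D < E < F < J < C.
Counting 5 from the largest end gives D.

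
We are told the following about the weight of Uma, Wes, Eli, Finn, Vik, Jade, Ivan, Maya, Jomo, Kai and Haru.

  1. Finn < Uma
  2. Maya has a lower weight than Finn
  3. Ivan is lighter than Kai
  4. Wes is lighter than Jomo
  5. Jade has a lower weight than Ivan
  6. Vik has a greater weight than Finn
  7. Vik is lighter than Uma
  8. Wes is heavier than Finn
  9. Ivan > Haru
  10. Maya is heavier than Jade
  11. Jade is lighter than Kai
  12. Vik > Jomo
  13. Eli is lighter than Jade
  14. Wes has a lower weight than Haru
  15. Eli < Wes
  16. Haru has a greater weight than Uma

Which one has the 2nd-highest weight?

Chaining the given pairs: Eli < Jade < Maya < Finn < Wes < Jomo < Vik < Uma < Haru < Ivan < Kai.
Counting 2 from the largest end gives Ivan.

Ivan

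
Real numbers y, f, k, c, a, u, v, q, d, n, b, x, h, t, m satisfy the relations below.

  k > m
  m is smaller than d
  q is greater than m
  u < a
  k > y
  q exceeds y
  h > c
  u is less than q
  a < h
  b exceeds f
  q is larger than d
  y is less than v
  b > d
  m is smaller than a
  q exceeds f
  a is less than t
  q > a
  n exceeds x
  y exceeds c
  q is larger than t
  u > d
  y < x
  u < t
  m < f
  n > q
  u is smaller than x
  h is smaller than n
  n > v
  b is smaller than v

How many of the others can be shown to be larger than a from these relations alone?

4

The elements the relations force above a are t, q, h, n — no chain reaches any other.
That is 4.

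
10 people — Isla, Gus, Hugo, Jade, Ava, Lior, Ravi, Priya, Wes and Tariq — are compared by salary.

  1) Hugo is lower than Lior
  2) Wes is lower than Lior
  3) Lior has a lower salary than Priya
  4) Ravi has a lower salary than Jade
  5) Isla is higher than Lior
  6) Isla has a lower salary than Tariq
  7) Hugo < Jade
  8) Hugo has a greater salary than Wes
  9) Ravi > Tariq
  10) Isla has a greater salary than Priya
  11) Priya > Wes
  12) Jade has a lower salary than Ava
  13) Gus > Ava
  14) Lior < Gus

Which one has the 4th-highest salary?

Chaining the given pairs: Wes < Hugo < Lior < Priya < Isla < Tariq < Ravi < Jade < Ava < Gus.
The 4th largest is Ravi.

Ravi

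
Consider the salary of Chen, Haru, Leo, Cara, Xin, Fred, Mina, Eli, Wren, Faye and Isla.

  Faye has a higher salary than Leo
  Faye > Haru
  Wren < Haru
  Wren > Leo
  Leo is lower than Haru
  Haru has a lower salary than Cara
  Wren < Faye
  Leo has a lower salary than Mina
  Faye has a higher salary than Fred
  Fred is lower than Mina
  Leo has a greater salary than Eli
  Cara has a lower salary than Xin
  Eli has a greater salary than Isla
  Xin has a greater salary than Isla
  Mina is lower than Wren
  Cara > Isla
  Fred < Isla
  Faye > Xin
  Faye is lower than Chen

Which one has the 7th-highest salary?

Mina

Piecing the relations together gives one ordering: Fred < Isla < Eli < Leo < Mina < Wren < Haru < Cara < Xin < Faye < Chen.
Counting 7 from the largest end gives Mina.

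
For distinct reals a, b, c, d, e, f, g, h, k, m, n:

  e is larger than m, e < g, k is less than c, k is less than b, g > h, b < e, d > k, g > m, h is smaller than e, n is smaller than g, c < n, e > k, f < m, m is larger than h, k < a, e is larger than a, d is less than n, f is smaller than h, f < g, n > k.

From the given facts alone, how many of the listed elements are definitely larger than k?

The elements the relations force above k are c, a, b, d, n, e, g — no chain reaches any other.
That is 7.

7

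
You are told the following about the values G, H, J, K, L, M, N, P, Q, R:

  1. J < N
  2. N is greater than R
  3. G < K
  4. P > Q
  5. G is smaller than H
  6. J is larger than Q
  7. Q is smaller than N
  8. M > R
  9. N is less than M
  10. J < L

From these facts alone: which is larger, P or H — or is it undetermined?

Following every chain through P: below P we get Q.
H is not reached, and no chain runs the other way from H to P.
So the given relations leave the order of P and H undetermined.

undetermined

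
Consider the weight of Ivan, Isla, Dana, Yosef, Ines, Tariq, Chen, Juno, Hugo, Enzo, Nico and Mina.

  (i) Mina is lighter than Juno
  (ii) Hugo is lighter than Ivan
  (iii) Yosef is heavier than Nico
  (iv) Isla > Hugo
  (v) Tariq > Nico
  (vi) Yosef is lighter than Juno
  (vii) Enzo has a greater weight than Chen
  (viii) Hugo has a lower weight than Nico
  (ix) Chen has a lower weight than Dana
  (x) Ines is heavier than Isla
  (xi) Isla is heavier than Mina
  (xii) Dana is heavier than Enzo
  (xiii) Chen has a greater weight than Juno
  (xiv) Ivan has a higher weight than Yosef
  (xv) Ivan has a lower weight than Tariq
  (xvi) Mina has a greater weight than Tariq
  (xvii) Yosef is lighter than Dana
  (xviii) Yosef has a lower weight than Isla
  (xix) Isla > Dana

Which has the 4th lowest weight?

Ivan

The consecutive relations fix a unique order: Hugo < Nico < Yosef < Ivan < Tariq < Mina < Juno < Chen < Enzo < Dana < Isla < Ines.
The 4th smallest is Ivan.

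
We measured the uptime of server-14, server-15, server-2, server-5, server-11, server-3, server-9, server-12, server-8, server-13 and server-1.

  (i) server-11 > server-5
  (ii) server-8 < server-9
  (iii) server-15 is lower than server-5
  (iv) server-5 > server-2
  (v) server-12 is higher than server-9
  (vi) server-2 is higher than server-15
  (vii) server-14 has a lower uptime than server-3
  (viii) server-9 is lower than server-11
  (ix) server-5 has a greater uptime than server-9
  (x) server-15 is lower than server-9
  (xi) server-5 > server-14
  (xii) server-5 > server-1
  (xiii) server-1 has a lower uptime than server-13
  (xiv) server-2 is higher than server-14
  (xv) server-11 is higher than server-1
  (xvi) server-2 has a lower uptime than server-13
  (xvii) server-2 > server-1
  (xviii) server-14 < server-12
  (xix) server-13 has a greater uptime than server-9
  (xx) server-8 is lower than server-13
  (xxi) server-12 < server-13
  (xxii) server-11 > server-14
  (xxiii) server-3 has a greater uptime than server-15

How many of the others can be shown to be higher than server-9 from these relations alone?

Directly above server-9: server-12, server-5, server-13, server-11.
No other element is forced above server-9 by the given relations, so the count is 4.

4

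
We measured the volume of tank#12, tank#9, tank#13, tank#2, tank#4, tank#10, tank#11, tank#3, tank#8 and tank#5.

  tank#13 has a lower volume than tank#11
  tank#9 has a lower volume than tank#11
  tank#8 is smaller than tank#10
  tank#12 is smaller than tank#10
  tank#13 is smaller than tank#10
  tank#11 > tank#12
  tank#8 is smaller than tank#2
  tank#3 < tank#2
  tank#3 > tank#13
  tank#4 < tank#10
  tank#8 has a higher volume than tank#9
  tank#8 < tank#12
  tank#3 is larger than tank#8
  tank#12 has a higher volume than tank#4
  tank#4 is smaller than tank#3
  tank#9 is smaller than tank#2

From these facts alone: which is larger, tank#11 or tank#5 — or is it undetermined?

undetermined

Following every chain through tank#5: nothing is chained to tank#5.
tank#11 is not reached, and no chain runs the other way from tank#11 to tank#5.
So the given relations leave the order of tank#5 and tank#11 undetermined.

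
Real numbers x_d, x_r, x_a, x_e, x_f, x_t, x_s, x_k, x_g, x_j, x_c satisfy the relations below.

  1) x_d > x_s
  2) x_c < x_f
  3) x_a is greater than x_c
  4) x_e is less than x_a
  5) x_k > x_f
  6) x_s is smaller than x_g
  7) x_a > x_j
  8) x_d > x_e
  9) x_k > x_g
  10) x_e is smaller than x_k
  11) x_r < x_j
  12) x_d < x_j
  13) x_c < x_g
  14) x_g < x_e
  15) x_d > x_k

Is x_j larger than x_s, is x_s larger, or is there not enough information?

Link the given pairs in sequence: x_s < x_g; x_g < x_e; x_e < x_k; x_k < x_d; x_d < x_j.
Chaining these gives x_s < x_g < x_e < x_k < x_d < x_j.
So x_j is larger.

x_j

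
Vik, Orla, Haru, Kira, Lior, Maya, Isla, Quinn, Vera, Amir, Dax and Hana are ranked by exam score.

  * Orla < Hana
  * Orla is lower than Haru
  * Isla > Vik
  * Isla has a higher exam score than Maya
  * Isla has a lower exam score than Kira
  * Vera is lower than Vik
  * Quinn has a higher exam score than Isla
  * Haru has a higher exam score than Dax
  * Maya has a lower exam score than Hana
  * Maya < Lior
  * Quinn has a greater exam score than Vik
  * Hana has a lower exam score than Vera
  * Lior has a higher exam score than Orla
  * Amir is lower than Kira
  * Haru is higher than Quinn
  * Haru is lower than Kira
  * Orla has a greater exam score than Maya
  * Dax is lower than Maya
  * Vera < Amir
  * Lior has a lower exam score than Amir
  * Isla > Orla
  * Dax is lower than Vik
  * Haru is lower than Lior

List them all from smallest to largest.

Dax < Maya < Orla < Hana < Vera < Vik < Isla < Quinn < Haru < Lior < Amir < Kira

Each adjacent pair is fixed by a given relation: Dax < Maya; Maya < Orla; Orla < Hana; Hana < Vera; Vera < Vik; Vik < Isla; Isla < Quinn; Quinn < Haru; Haru < Lior; Lior < Amir; Amir < Kira. Chaining them end to end gives the full order.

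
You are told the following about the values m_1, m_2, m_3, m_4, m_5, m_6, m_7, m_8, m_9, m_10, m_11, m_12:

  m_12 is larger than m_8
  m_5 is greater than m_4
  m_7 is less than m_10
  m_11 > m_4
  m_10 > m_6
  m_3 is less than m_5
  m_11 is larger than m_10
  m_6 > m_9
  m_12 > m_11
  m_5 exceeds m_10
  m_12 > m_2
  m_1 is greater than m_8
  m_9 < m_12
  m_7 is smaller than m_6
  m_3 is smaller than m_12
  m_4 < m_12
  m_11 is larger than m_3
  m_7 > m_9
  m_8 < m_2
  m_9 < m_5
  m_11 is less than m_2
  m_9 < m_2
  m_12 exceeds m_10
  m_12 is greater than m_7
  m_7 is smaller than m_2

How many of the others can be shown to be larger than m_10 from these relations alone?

4

The elements the relations force above m_10 are m_11, m_2, m_12, m_5 — no chain reaches any other.
That is 4.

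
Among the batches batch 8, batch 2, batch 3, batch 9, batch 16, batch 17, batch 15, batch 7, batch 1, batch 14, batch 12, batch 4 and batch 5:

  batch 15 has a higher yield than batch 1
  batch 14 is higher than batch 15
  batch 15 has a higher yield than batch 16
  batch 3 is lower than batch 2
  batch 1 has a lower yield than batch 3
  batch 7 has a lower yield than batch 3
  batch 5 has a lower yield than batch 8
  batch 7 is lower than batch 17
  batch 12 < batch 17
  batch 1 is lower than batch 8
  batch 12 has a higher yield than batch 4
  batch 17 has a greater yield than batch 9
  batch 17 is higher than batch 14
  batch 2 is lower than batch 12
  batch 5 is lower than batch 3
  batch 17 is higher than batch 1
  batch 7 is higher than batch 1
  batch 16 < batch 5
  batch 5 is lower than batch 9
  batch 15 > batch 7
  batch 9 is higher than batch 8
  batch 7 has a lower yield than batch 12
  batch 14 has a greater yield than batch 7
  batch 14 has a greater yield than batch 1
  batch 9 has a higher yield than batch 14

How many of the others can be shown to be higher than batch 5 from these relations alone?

The elements the relations force above batch 5 are batch 3, batch 8, batch 2, batch 9, batch 12, batch 17 — no chain reaches any other.
That is 6.

6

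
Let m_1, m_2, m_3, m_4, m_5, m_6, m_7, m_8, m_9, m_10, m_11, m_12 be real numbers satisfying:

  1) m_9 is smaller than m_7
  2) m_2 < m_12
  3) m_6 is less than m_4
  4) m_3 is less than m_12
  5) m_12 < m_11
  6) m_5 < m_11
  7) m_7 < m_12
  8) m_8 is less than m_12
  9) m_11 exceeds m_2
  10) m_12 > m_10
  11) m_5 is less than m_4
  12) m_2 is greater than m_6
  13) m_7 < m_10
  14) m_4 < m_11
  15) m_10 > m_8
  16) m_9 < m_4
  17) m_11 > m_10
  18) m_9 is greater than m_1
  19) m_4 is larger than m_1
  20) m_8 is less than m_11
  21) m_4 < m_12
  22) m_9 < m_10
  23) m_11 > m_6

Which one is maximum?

m_11

Chaining downward from m_11: directly below it, m_6, m_5, m_8, m_10, m_2, m_4, m_12; then m_1, m_9, m_7, m_3.
That covers every other element, and nothing is given above m_11, so m_11 is the maximum.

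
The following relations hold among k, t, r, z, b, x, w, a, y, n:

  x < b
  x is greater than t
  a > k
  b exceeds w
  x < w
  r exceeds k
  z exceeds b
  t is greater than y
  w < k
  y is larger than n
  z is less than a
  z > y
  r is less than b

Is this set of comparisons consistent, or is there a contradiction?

consistent

Every relation is compatible with n < y < t < x < w < k < r < b < z < a; the set is consistent.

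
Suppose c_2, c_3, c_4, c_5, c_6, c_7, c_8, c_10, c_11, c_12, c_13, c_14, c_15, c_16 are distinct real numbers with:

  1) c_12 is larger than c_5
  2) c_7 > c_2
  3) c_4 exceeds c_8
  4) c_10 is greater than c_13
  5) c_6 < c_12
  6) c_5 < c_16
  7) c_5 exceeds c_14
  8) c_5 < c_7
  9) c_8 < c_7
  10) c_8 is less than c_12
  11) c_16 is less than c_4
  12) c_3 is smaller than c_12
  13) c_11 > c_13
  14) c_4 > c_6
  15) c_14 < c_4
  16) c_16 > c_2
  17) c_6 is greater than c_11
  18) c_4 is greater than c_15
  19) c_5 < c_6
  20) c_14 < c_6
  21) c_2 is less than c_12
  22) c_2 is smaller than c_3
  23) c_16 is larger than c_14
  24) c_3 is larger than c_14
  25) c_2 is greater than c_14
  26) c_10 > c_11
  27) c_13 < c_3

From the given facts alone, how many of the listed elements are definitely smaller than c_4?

9

From c_4 the given relations immediately reach c_15, c_14, c_8, c_6, c_16.
From those, c_11, c_2, c_5 — 8 in total.
From those, c_13 — 9 in total.
Nothing else is reachable below c_4; 9 in all.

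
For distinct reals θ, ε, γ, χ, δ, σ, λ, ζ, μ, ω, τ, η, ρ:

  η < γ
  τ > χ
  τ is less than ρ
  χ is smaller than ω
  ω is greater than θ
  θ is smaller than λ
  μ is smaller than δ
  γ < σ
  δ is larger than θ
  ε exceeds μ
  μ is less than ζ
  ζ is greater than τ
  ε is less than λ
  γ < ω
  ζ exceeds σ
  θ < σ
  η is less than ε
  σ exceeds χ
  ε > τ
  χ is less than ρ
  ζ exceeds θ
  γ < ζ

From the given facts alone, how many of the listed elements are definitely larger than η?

The elements the relations force above η are ε, γ, σ, λ, ζ, ω — no chain reaches any other.
That is 6.

6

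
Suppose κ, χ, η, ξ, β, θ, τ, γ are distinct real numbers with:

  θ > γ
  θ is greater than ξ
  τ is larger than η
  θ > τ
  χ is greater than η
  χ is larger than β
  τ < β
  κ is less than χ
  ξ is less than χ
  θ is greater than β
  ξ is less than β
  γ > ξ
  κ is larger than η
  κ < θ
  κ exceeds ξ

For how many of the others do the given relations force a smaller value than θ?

Directly below θ: ξ, κ, γ, τ, β.
One step further: η (6 so far).
No other element is forced below θ by the given relations, so the count is 6.

6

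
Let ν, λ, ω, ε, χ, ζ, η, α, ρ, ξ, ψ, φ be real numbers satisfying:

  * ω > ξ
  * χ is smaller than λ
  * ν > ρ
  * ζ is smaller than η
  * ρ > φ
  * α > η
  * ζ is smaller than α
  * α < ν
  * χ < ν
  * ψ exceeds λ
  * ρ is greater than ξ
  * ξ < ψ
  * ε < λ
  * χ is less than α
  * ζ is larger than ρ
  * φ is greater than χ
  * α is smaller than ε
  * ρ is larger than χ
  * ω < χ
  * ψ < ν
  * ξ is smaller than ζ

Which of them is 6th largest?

Chaining the given pairs: ξ < ω < χ < φ < ρ < ζ < η < α < ε < λ < ψ < ν.
The 6th largest is η.

η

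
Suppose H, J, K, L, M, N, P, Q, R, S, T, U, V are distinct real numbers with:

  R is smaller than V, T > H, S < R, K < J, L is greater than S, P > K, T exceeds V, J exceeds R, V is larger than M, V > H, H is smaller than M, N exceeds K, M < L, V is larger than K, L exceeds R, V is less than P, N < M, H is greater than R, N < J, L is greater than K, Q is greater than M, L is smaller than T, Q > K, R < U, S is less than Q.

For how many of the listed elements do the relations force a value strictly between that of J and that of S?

The relations place S below J. An element lies strictly between them when it is forced above S and also forced below J.
Above S: {R, H, M, L, V, P, T, U, Q}. Below J: {R, K, N}.
Intersection: {R} — 1.

1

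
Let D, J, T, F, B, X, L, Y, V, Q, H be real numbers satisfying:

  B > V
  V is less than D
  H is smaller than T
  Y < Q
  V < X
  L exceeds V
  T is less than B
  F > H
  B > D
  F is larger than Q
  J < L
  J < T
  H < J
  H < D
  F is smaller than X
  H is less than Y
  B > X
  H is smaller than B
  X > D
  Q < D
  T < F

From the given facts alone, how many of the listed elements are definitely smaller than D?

The elements the relations force below D are H, V, Y, Q — no chain reaches any other.
That is 4.

4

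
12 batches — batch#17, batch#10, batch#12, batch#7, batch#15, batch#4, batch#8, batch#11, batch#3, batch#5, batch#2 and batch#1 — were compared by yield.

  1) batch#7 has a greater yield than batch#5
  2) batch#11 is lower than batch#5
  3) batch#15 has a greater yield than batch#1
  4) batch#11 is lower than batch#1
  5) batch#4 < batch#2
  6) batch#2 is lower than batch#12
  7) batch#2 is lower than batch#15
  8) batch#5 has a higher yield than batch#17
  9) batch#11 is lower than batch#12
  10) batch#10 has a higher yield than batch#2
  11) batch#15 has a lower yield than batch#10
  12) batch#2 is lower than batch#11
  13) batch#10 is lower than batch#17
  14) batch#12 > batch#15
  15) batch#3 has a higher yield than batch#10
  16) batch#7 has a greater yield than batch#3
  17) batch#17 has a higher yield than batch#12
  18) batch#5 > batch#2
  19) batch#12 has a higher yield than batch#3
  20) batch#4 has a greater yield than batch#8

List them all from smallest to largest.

Nothing is placed below batch#8, so it is least; from there batch#8 < batch#4; batch#4 < batch#2; batch#2 < batch#11; batch#11 < batch#1; batch#1 < batch#15; batch#15 < batch#10; batch#10 < batch#3; batch#3 < batch#12; batch#12 < batch#17; batch#17 < batch#5; batch#5 < batch#7, each given directly.

batch#8 < batch#4 < batch#2 < batch#11 < batch#1 < batch#15 < batch#10 < batch#3 < batch#12 < batch#17 < batch#5 < batch#7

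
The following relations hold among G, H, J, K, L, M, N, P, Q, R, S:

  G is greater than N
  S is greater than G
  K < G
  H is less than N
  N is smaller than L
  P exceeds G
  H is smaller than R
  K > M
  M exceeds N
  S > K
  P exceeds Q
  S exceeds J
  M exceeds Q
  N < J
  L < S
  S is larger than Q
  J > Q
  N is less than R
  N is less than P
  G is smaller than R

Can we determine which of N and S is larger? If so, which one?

S

Chaining the given relations: N < M < K < G < S.
So S is larger.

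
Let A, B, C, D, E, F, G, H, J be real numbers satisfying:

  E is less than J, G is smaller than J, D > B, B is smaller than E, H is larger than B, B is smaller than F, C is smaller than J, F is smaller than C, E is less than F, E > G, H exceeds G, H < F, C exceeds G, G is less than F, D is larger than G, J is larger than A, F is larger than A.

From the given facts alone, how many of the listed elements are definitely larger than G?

6

Directly above G: E, H, F, C, D, J.
Nothing else is reachable above G; 6 in all.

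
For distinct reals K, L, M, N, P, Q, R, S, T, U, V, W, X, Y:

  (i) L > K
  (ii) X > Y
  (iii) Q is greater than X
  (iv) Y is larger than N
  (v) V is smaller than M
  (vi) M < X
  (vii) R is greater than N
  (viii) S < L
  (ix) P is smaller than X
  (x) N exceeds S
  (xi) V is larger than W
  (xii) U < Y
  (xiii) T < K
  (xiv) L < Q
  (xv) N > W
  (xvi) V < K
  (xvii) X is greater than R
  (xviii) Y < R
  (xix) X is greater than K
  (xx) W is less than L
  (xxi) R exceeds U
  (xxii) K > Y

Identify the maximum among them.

Q

W is not greatest since W < V; V is not greatest since V < K; U is not greatest since U < R; S is not greatest since S < N; N is not greatest since N < Y; M is not greatest since M < X; P is not greatest since P < X; T is not greatest since T < K; Y is not greatest since Y < K; K is not greatest since K < L; L is not greatest since L < Q; R is not greatest since R < X; X is not greatest since X < Q.
Only Q has nothing above it, so Q is the maximum.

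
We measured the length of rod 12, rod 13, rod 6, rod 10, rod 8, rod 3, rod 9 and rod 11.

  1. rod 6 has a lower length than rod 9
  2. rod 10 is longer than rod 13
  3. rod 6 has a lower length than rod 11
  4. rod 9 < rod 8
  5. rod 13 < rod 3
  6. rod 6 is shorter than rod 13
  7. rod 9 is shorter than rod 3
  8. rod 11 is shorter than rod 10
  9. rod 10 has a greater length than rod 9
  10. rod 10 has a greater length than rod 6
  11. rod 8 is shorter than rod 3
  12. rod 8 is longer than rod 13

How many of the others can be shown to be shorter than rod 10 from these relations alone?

4

From rod 10 the given relations immediately reach rod 6, rod 13, rod 9, rod 11.
No other element is forced below rod 10 by the given relations, so the count is 4.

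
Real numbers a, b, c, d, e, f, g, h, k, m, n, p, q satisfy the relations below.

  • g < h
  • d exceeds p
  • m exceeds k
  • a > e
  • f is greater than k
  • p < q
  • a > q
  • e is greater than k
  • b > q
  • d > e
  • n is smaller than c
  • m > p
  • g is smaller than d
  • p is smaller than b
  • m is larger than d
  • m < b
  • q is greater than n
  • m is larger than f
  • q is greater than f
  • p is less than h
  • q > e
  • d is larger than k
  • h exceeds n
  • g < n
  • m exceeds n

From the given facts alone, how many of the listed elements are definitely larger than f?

4

From f the given relations immediately reach q, m.
From those, a, b — 4 in total.
Nothing else is reachable above f; 4 in all.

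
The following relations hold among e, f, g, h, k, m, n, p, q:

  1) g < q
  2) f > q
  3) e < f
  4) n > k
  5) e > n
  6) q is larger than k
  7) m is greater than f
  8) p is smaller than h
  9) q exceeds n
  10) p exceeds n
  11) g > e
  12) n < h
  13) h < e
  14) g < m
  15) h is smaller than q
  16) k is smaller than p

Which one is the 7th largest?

Chaining the given pairs: k < n < p < h < e < g < q < f < m.
The 7th largest is p.

p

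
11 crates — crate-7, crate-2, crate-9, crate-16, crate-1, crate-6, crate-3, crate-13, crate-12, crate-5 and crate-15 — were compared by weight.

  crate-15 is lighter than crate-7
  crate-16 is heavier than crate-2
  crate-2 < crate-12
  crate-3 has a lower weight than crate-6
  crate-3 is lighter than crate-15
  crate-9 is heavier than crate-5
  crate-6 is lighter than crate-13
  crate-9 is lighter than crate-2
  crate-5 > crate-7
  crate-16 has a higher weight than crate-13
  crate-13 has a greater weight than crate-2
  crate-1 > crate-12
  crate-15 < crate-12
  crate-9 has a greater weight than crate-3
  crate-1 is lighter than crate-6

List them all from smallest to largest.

crate-3 < crate-15 < crate-7 < crate-5 < crate-9 < crate-2 < crate-12 < crate-1 < crate-6 < crate-13 < crate-16

Each adjacent pair is fixed by a given relation: crate-3 < crate-15; crate-15 < crate-7; crate-7 < crate-5; crate-5 < crate-9; crate-9 < crate-2; crate-2 < crate-12; crate-12 < crate-1; crate-1 < crate-6; crate-6 < crate-13; crate-13 < crate-16. Chaining them end to end gives the full order.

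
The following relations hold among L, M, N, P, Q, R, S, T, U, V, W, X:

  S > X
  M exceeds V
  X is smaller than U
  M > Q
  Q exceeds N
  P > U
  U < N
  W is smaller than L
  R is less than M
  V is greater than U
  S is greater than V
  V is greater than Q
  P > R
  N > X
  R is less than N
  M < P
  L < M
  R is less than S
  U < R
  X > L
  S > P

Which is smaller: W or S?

W

W < L < X < U < R < N < Q < V < M < P < S, by transitivity through L, X, U, R, N, Q, V, M, P.
So W < S; W is the smaller of the two.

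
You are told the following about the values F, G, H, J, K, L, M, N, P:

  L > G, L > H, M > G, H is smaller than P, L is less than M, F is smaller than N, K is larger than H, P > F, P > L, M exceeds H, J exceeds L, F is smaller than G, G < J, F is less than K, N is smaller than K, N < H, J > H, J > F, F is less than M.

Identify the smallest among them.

F

N is not least since F < N; H is not least since N < H; G is not least since F < G; K is not least since H < K; L is not least since H < L; M is not least since L < M; P is not least since L < P; J is not least since F < J.
Only F has nothing below it, so F is the smallest.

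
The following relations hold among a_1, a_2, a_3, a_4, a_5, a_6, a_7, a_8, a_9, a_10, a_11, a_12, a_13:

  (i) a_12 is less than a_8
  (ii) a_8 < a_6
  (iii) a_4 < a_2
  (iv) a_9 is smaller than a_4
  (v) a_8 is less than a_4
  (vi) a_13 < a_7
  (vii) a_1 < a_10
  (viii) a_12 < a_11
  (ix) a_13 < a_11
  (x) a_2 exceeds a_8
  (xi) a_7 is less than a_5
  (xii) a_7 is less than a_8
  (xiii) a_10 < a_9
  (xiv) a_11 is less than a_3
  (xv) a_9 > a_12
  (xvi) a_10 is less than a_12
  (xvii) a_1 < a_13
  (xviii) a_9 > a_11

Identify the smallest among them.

a_1

a_13 is not least since a_1 < a_13; a_10 is not least since a_1 < a_10; a_7 is not least since a_13 < a_7; a_12 is not least since a_10 < a_12; a_8 is not least since a_12 < a_8; a_5 is not least since a_7 < a_5; a_11 is not least since a_12 < a_11; a_9 is not least since a_11 < a_9; a_3 is not least since a_11 < a_3; a_4 is not least since a_9 < a_4; a_2 is not least since a_4 < a_2; a_6 is not least since a_8 < a_6.
Only a_1 has nothing below it, so a_1 is the smallest.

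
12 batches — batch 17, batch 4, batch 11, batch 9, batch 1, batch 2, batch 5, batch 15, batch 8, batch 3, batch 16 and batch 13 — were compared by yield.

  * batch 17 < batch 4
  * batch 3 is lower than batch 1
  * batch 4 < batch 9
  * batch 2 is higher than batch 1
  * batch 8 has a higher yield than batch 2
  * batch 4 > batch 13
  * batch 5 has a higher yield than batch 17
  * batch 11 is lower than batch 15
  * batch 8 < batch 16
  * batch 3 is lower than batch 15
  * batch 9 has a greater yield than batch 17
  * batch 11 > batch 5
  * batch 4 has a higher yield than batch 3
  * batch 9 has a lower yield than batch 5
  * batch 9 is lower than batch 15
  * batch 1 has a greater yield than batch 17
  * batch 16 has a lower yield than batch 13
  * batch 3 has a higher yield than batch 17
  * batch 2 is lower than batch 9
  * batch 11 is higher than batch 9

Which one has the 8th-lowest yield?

Chaining the given pairs: batch 17 < batch 3 < batch 1 < batch 2 < batch 8 < batch 16 < batch 13 < batch 4 < batch 9 < batch 5 < batch 11 < batch 15.
Counting 8 from the smallest end gives batch 4.

batch 4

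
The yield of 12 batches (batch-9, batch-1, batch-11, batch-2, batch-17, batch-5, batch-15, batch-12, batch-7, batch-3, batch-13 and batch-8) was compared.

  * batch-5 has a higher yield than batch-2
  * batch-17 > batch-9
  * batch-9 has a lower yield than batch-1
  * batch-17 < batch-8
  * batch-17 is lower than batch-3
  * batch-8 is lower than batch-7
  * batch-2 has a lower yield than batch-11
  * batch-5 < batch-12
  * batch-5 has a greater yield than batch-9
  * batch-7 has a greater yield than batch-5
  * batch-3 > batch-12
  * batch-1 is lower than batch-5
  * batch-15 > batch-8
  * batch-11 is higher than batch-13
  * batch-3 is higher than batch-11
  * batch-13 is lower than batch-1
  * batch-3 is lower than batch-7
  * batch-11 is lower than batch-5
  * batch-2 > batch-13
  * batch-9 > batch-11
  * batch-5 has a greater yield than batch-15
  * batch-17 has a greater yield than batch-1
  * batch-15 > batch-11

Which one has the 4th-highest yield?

The consecutive relations fix a unique order: batch-13 < batch-2 < batch-11 < batch-9 < batch-1 < batch-17 < batch-8 < batch-15 < batch-5 < batch-12 < batch-3 < batch-7.
The 4th largest is batch-5.

batch-5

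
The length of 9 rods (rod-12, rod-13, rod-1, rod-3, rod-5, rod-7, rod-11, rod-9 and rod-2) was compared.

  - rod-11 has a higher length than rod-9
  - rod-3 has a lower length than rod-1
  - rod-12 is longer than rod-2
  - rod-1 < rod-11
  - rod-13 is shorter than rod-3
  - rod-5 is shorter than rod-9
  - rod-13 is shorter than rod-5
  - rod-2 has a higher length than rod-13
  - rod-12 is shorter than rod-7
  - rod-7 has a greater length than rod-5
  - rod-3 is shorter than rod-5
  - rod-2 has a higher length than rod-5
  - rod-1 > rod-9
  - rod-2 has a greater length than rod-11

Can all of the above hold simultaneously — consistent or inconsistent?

consistent

The single ordering rod-13 < rod-3 < rod-5 < rod-9 < rod-1 < rod-11 < rod-2 < rod-12 < rod-7 satisfies every listed relation, so no contradiction arises.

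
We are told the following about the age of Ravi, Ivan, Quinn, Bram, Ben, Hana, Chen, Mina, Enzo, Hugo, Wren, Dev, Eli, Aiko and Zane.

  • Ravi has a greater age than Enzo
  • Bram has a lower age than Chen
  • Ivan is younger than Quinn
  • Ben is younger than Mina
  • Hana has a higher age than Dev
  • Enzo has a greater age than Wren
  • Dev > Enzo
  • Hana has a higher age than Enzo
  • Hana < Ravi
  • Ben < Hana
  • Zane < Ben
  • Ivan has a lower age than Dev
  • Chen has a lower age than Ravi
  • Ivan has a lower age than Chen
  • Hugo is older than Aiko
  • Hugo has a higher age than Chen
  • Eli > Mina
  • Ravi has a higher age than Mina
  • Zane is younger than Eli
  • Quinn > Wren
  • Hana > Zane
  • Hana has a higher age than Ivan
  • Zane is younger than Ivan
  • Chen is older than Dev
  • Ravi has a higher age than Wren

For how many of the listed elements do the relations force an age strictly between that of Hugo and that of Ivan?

2

The relations place Ivan below Hugo. An element lies strictly between them when it is forced above Ivan and also forced below Hugo.
Above Ivan: {Dev, Hana, Chen, Quinn, Ravi}. Below Hugo: {Zane, Aiko, Wren, Bram, Enzo, Dev, Chen}.
Intersection: {Dev, Chen} — 2.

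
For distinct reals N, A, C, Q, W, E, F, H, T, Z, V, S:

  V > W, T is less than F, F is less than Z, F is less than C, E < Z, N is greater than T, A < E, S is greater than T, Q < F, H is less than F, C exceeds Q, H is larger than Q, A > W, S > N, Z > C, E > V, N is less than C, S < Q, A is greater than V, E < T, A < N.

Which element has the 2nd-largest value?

C

Chaining the given pairs: W < V < A < E < T < N < S < Q < H < F < C < Z.
The 2nd largest is C.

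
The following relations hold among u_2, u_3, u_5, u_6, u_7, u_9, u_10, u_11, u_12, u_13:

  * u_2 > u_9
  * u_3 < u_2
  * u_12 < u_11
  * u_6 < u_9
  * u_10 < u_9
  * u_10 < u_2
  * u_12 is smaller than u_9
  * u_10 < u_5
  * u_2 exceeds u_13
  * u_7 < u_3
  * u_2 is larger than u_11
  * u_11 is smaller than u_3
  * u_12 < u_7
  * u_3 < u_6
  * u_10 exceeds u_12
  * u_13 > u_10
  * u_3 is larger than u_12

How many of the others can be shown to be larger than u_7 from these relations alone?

4

The elements the relations force above u_7 are u_3, u_6, u_9, u_2 — no chain reaches any other.
That is 4.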